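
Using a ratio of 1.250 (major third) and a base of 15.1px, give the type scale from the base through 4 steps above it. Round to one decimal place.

Step 0: 15.1px
Step 1: 15.1 × 1.250 = 18.9
Step 2: 15.1 × 1.250² = 23.6
Step 3: 15.1 × 1.250³ = 29.5
Step 4: 15.1 × 1.250⁴ = 36.9

15.1px, 18.9px, 23.6px, 29.5px, 36.9px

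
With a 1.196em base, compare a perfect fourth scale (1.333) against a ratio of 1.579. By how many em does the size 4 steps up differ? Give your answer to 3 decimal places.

Perfect fourth: 1.196 × 1.333⁴ = 3.77617em
At 1.579: 1.196 × 1.579⁴ = 7.43464em
Difference: 7.43464 − 3.77617 = 3.65847em

3.658em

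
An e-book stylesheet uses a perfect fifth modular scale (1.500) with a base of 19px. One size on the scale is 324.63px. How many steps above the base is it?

1.500ⁿ = 324.63 / 19 = 17.0858
n = ln(17.0858) / ln(1.500) = 2.8382 / 0.4055 ≈ 7.00

7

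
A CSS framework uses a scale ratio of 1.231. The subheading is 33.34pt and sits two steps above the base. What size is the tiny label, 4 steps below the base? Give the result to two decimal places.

9.58pt

33.34 ÷ 1.231⁶ = 33.34 ÷ 3.47975 ≈ 9.581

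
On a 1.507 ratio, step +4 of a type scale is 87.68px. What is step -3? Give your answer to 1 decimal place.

5.0px

87.68 ÷ 1.507⁷ = 87.68 ÷ 17.65195 ≈ 4.967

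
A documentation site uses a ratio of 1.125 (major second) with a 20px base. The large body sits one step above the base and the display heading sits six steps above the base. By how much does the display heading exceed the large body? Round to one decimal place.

18.0px

Step 1: 20.0 × 1.125 = 22.500px
Step 6: 20.0 × 1.125⁶ = 40.546px
Difference: 40.546 − 22.500 = 18.046px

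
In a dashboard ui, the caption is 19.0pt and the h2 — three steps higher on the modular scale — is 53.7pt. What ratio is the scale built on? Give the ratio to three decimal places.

r³ = 53.7 / 19.0, so r = (53.7/19.0)^(1/3).
r = 2.8263^(1/3) ≈ 1.4139

1.414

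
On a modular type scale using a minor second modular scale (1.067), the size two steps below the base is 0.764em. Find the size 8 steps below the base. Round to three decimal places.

0.518em

0.764 ÷ 1.067⁶ = 0.764 ÷ 1.47566 ≈ 0.518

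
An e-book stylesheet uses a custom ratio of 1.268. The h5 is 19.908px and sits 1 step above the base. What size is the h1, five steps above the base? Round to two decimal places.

The gap is 5 − (1) = 4 steps, so the factor is 1.268^4.
19.908 × 1.268⁴ = 19.908 × 2.58510 ≈ 51.464

51.46px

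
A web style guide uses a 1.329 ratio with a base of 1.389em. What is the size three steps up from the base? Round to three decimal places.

3.260em

Each step on a modular scale multiplies by the ratio, so the size n steps from the base is base × ratioⁿ.
1.389 × 1.329³ = 1.389 × 2.34733 ≈ 3.260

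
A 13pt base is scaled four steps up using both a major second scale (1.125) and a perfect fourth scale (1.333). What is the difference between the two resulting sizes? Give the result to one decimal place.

20.2pt

Major second: 13.0 × 1.125⁴ = 20.823pt
Perfect fourth: 13.0 × 1.333⁴ = 41.045pt
Difference: 41.045 − 20.823 = 20.222pt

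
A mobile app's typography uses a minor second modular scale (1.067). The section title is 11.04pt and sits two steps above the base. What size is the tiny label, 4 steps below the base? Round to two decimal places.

The gap is -4 − (2) = -6 steps, so the factor is 1.067^-6.
11.04 ÷ 1.067⁶ = 11.04 ÷ 1.47566 ≈ 7.481

7.48pt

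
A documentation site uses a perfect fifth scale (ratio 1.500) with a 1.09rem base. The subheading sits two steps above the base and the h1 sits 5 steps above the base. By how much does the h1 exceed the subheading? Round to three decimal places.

Step 2: 1.09 × 1.500² = 2.45250rem
Step 5: 1.09 × 1.500⁵ = 8.27719rem
Difference: 8.27719 − 2.45250 = 5.82469rem

5.825rem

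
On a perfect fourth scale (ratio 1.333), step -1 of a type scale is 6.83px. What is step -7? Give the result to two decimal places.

1.22px

Moving from step -1 to step -7 is 6 steps down, so divide by r⁶.
6.83 ÷ 1.333⁶ = 6.83 ÷ 5.61023 ≈ 1.217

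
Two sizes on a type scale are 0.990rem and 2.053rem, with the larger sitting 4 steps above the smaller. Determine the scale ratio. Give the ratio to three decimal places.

1.200

The ratio satisfies 0.990 × r⁴ = 2.053, so r = (2.053 / 0.990)^(1/4).
r = 2.0737^(1/4) ≈ 1.2000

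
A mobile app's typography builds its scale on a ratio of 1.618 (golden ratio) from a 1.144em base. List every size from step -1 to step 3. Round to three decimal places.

Step -1: 1.144 ÷ 1.618 = 0.707
Step 0: 1.144em
Step 1: 1.144 × 1.618 = 1.851
Step 2: 1.144 × 1.618² = 2.995
Step 3: 1.144 × 1.618³ = 4.846

0.707em, 1.144em, 1.851em, 2.995em, 4.846em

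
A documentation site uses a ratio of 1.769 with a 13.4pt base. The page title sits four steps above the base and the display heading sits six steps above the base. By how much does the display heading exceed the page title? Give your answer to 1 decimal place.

Step 4: 13.4 × 1.769⁴ = 131.225pt
Step 6: 13.4 × 1.769⁶ = 410.650pt
Difference: 410.650 − 131.225 = 279.425pt

279.4pt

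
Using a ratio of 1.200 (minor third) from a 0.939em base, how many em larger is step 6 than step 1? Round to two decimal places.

1.68em

Step 1: 0.939 × 1.200 = 1.1268em
Step 6: 0.939 × 1.200⁶ = 2.8038em
Difference: 2.8038 − 1.1268 = 1.6770em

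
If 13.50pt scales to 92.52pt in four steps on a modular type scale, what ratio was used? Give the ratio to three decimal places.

1.618

r⁴ = 92.52 / 13.50, so r = (92.52/13.50)^(1/4).
r = 6.8533^(1/4) ≈ 1.6180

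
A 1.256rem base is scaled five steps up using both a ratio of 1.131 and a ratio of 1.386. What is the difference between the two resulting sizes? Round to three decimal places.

4.100rem

At 1.131: 1.256 × 1.131⁵ = 2.32436rem
At 1.386: 1.256 × 1.386⁵ = 6.42400rem
Difference: 6.42400 − 2.32436 = 4.09964rem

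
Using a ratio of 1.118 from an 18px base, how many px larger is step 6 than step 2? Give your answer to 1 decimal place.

12.7px

Step 2: 18.0 × 1.118² = 22.499px
Step 6: 18.0 × 1.118⁶ = 35.150px
Difference: 35.150 − 22.499 = 12.651px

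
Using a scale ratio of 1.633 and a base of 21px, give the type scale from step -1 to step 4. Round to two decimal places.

Step -1: 21.0 ÷ 1.633 = 12.86
Step 0: 21px
Step 1: 21.0 × 1.633 = 34.29
Step 2: 21.0 × 1.633² = 56.00
Step 3: 21.0 × 1.633³ = 91.45
Step 4: 21.0 × 1.633⁴ = 149.34

12.86px, 21.00px, 34.29px, 56.00px, 91.45px, 149.34px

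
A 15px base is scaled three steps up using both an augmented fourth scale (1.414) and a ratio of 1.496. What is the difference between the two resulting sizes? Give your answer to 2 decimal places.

Augmented fourth: 15.0 × 1.414³ = 42.4072px
At 1.496: 15.0 × 1.496³ = 50.2211px
Difference: 50.2211 − 42.4072 = 7.8139px

7.81px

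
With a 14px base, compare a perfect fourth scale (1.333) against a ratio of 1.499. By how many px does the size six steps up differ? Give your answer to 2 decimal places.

80.29px

Perfect fourth: 14.0 × 1.333⁶ = 78.5433px
At 1.499: 14.0 × 1.499⁶ = 158.8319px
Difference: 158.8319 − 78.5433 = 80.2886px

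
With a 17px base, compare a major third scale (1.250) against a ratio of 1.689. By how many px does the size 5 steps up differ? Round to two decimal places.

Major third: 17.0 × 1.250⁵ = 51.8799px
At 1.689: 17.0 × 1.689⁵ = 233.6669px
Difference: 233.6669 − 51.8799 = 181.7870px

181.79px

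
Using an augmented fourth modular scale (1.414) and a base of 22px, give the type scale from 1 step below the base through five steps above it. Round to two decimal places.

Step -1: 22.0 ÷ 1.414 = 15.56
Step 0: 22px
Step 1: 22.0 × 1.414 = 31.11
Step 2: 22.0 × 1.414² = 43.99
Step 3: 22.0 × 1.414³ = 62.20
Step 4: 22.0 × 1.414⁴ = 87.95
Step 5: 22.0 × 1.414⁵ = 124.36

15.56px, 22.00px, 31.11px, 43.99px, 62.20px, 87.95px, 124.36px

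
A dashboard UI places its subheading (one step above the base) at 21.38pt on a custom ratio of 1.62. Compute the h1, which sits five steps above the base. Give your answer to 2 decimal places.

147.25pt

21.38 × 1.62⁴ = 21.38 × 6.88748 ≈ 147.254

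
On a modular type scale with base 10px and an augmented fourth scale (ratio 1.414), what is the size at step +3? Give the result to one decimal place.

28.3px

10.0 × 1.414³ = 10.0 × 2.82715 ≈ 28.27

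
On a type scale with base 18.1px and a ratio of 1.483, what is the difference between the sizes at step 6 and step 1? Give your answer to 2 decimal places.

Step 1: 18.1 × 1.483 = 26.8423px
Step 6: 18.1 × 1.483⁶ = 192.5420px
Difference: 192.5420 − 26.8423 = 165.6997px

165.70px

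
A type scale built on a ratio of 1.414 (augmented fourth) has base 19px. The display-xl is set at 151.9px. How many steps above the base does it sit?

1.414ⁿ = 151.9 / 19 = 7.9947
n = ln(7.9947) / ln(1.414) = 2.0788 / 0.3464 ≈ 6.00

6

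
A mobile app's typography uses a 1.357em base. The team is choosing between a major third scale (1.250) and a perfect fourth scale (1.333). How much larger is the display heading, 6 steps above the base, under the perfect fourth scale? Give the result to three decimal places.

2.437em

Major third: 1.357 × 1.250⁶ = 5.17654em
Perfect fourth: 1.357 × 1.333⁶ = 7.61309em
Difference: 7.61309 − 5.17654 = 2.43655em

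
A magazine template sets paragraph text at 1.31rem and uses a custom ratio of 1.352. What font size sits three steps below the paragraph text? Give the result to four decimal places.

A modular type scale is a geometric sequence: sizeₙ = base × rⁿ.
1.31 ÷ 1.352³ = 1.31 ÷ 2.47133 ≈ 0.5301

0.5301rem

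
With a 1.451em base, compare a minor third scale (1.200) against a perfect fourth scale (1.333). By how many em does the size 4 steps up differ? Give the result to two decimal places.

Minor third: 1.451 × 1.200⁴ = 3.0088em
Perfect fourth: 1.451 × 1.333⁴ = 4.5813em
Difference: 4.5813 − 3.0088 = 1.5725em

1.57em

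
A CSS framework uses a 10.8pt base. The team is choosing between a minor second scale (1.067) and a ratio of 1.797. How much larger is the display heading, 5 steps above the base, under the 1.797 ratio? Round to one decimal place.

187.4pt

Minor second: 10.8 × 1.067⁵ = 14.936pt
At 1.797: 10.8 × 1.797⁵ = 202.378pt
Difference: 202.378 − 14.936 = 187.442pt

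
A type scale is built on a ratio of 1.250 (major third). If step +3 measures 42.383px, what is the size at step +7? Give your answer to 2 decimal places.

The gap is 7 − (3) = 4 steps, so the factor is 1.250^4.
42.383 × 1.250⁴ = 42.383 × 2.44141 ≈ 103.474

103.47px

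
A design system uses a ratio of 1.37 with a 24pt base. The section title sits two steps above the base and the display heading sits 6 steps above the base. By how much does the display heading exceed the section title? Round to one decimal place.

Step 2: 24.0 × 1.37² = 45.046pt
Step 6: 24.0 × 1.37⁶ = 158.685pt
Difference: 158.685 − 45.046 = 113.639pt

113.6pt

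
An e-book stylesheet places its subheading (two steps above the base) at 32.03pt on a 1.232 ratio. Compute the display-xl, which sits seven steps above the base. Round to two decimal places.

The gap is 7 − (2) = 5 steps, so the factor is 1.232^5.
32.03 × 1.232⁵ = 32.03 × 2.83827 ≈ 90.910

90.91pt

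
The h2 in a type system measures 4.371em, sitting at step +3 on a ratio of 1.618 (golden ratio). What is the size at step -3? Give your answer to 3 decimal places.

0.244em

4.371 ÷ 1.618⁶ = 4.371 ÷ 17.94201 ≈ 0.244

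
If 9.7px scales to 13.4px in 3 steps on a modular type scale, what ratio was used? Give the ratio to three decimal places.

1.114

The ratio satisfies 9.7 × r³ = 13.4, so r = (13.4 / 9.7)^(1/3).
r = 1.3814^(1/3) ≈ 1.1137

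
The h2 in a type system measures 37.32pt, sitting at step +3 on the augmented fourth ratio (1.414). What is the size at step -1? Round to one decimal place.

37.32 ÷ 1.414⁴ = 37.32 ÷ 3.99758 ≈ 9.336

9.3pt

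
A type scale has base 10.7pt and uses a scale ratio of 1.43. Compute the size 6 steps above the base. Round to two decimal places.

91.50pt

10.7 × 1.43⁶ = 10.7 × 8.55099 ≈ 91.50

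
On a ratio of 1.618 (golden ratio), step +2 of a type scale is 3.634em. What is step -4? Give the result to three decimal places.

3.634 ÷ 1.618⁶ = 3.634 ÷ 17.94201 ≈ 0.203

0.203em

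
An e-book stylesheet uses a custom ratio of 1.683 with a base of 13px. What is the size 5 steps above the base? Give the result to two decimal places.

13.0 × 1.683⁵ = 13.0 × 13.50270 ≈ 175.54

175.54px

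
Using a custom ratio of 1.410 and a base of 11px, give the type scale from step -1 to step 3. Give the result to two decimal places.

Step -1: 11.0 ÷ 1.410 = 7.80
Step 0: 11px
Step 1: 11.0 × 1.410 = 15.51
Step 2: 11.0 × 1.410² = 21.87
Step 3: 11.0 × 1.410³ = 30.84

7.80px, 11.00px, 15.51px, 21.87px, 30.84px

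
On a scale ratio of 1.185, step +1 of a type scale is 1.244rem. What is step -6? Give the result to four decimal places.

0.3791rem

1.244 ÷ 1.185⁷ = 1.244 ÷ 3.28117 ≈ 0.3791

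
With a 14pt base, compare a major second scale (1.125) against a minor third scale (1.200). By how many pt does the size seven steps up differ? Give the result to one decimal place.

Major second: 14.0 × 1.125⁷ = 31.930pt
Minor third: 14.0 × 1.200⁷ = 50.165pt
Difference: 50.165 − 31.930 = 18.235pt

18.2pt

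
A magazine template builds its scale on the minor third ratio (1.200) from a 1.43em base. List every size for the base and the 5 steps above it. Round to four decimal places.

1.4300em, 1.7160em, 2.0592em, 2.4710em, 2.9652em, 3.5583em

Step 0: 1.43em
Step 1: 1.43 × 1.200 = 1.7160
Step 2: 1.43 × 1.200² = 2.0592
Step 3: 1.43 × 1.200³ = 2.4710
Step 4: 1.43 × 1.200⁴ = 2.9652
Step 5: 1.43 × 1.200⁵ = 3.5583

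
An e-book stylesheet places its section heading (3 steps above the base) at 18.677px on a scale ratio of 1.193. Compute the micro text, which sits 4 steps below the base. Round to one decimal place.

The gap is -4 − (3) = -7 steps, so the factor is 1.193^-7.
18.677 ÷ 1.193⁷ = 18.677 ÷ 3.43940 ≈ 5.430

5.4px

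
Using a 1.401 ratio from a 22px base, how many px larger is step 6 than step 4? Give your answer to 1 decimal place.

81.6px

Step 4: 22.0 × 1.401⁴ = 84.757px
Step 6: 22.0 × 1.401⁶ = 166.361px
Difference: 166.361 − 84.757 = 81.604px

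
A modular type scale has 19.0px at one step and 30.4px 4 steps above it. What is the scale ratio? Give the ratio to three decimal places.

r⁴ = 30.4 / 19.0, so r = (30.4/19.0)^(1/4).
r = 1.6000^(1/4) ≈ 1.1247

1.125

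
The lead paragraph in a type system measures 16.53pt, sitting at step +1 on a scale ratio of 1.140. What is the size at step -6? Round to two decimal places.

6.61pt

The gap is -6 − (1) = -7 steps, so the factor is 1.140^-7.
16.53 ÷ 1.140⁷ = 16.53 ÷ 2.50227 ≈ 6.606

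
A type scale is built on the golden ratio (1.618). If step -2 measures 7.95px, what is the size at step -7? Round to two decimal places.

Moving from step -2 to step -7 is 5 steps down, so divide by r⁵.
7.95 ÷ 1.618⁵ = 7.95 ÷ 11.08901 ≈ 0.717

0.72px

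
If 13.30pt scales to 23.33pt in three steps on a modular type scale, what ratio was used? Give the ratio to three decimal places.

1.206

The ratio satisfies 13.30 × r³ = 23.33, so r = (23.33 / 13.30)^(1/3).
r = 1.7541^(1/3) ≈ 1.2060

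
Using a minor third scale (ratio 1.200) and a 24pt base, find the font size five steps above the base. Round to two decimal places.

24.0 × 1.200⁵ = 24.0 × 2.48832 ≈ 59.72

59.72pt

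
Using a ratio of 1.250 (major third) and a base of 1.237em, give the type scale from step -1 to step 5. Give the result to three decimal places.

Step -1: 1.237 ÷ 1.250 = 0.990
Step 0: 1.237em
Step 1: 1.237 × 1.250 = 1.546
Step 2: 1.237 × 1.250² = 1.933
Step 3: 1.237 × 1.250³ = 2.416
Step 4: 1.237 × 1.250⁴ = 3.020
Step 5: 1.237 × 1.250⁵ = 3.775

0.990em, 1.237em, 1.546em, 1.933em, 2.416em, 3.020em, 3.775em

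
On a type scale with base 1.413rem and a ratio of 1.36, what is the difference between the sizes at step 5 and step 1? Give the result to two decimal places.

4.65rem

Step 1: 1.413 × 1.36 = 1.9217rem
Step 5: 1.413 × 1.36⁵ = 6.5741rem
Difference: 6.5741 − 1.9217 = 4.6524rem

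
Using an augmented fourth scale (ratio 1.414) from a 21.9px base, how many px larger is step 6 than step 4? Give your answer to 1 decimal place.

87.5px

Step 4: 21.9 × 1.414⁴ = 87.547px
Step 6: 21.9 × 1.414⁶ = 175.041px
Difference: 175.041 − 87.547 = 87.494px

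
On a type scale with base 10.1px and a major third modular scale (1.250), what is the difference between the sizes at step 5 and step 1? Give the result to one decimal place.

Step 1: 10.1 × 1.250 = 12.625px
Step 5: 10.1 × 1.250⁵ = 30.823px
Difference: 30.823 − 12.625 = 18.198px

18.2px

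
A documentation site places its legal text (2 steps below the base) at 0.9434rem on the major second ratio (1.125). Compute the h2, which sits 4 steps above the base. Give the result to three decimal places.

1.913rem

Moving from step -2 to step +4 is 6 steps up, so multiply by r⁶.
0.9434 × 1.125⁶ = 0.9434 × 2.02729 ≈ 1.913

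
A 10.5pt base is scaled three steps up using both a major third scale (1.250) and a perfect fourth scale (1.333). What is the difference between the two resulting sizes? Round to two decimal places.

4.36pt

Major third: 10.5 × 1.250³ = 20.5078pt
Perfect fourth: 10.5 × 1.333³ = 24.8702pt
Difference: 24.8702 − 20.5078 = 4.3624pt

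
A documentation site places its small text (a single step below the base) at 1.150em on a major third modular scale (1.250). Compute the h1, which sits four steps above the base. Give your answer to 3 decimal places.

1.150 × 1.250⁵ = 1.150 × 3.05176 ≈ 3.510

3.510em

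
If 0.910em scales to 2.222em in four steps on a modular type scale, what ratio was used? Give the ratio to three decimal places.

The ratio satisfies 0.910 × r⁴ = 2.222, so r = (2.222 / 0.910)^(1/4).
r = 2.4418^(1/4) ≈ 1.2500

1.250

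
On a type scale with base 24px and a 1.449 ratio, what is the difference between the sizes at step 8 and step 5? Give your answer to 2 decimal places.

Step 5: 24.0 × 1.449⁵ = 153.3039px
Step 8: 24.0 × 1.449⁸ = 466.3998px
Difference: 466.3998 − 153.3039 = 313.0959px

313.10px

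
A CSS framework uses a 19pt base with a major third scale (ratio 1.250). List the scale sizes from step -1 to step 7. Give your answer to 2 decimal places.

Step -1: 19.0 ÷ 1.250 = 15.20
Step 0: 19pt
Step 1: 19.0 × 1.250 = 23.75
Step 2: 19.0 × 1.250² = 29.69
Step 3: 19.0 × 1.250³ = 37.11
Step 4: 19.0 × 1.250⁴ = 46.39
Step 5: 19.0 × 1.250⁵ = 57.98
Step 6: 19.0 × 1.250⁶ = 72.48
Step 7: 19.0 × 1.250⁷ = 90.60

15.20pt, 19.00pt, 23.75pt, 29.69pt, 37.11pt, 46.39pt, 57.98pt, 72.48pt, 90.60pt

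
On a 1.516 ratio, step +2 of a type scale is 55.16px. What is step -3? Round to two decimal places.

6.89px

The gap is -3 − (2) = -5 steps, so the factor is 1.516^-5.
55.16 ÷ 1.516⁵ = 55.16 ÷ 8.00748 ≈ 6.889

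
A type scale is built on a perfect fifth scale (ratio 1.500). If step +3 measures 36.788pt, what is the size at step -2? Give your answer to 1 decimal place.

4.8pt

The gap is -2 − (3) = -5 steps, so the factor is 1.500^-5.
36.788 ÷ 1.500⁵ = 36.788 ÷ 7.59375 ≈ 4.845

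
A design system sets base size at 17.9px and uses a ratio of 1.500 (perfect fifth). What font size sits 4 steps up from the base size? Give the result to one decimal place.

17.9 × 1.500⁴ = 17.9 × 5.06250 ≈ 90.62

90.6px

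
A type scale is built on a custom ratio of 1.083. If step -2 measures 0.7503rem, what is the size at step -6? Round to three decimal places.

0.7503 ÷ 1.083⁴ = 0.7503 ÷ 1.37567 ≈ 0.545

0.545rem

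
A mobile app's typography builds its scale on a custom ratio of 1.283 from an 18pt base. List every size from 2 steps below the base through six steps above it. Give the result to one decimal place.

10.9pt, 14.0pt, 18.0pt, 23.1pt, 29.6pt, 38.0pt, 48.8pt, 62.6pt, 80.3pt

Step -2: 18.0 ÷ 1.283² = 10.9
Step -1: 18.0 ÷ 1.283 = 14.0
Step 0: 18pt
Step 1: 18.0 × 1.283 = 23.1
Step 2: 18.0 × 1.283² = 29.6
Step 3: 18.0 × 1.283³ = 38.0
Step 4: 18.0 × 1.283⁴ = 48.8
Step 5: 18.0 × 1.283⁵ = 62.6
Step 6: 18.0 × 1.283⁶ = 80.3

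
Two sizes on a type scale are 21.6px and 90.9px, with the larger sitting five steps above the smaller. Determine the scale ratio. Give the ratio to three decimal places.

1.333

r⁵ = 90.9 / 21.6, so r = (90.9/21.6)^(1/5).
r = 4.2083^(1/5) ≈ 1.3330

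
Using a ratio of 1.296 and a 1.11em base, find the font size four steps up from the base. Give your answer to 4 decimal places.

3.1314em

Each step on a modular scale multiplies by the ratio, so the size n steps from the base is base × ratioⁿ.
1.11 × 1.296⁴ = 1.11 × 2.82111 ≈ 3.1314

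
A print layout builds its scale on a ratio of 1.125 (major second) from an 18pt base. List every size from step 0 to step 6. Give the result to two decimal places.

Step 0: 18pt
Step 1: 18.0 × 1.125 = 20.25
Step 2: 18.0 × 1.125² = 22.78
Step 3: 18.0 × 1.125³ = 25.63
Step 4: 18.0 × 1.125⁴ = 28.83
Step 5: 18.0 × 1.125⁵ = 32.44
Step 6: 18.0 × 1.125⁶ = 36.49

18.00pt, 20.25pt, 22.78pt, 25.63pt, 28.83pt, 32.44pt, 36.49pt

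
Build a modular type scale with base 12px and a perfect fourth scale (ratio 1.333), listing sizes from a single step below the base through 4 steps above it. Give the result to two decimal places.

Step -1: 12.0 ÷ 1.333 = 9.00
Step 0: 12px
Step 1: 12.0 × 1.333 = 16.00
Step 2: 12.0 × 1.333² = 21.32
Step 3: 12.0 × 1.333³ = 28.42
Step 4: 12.0 × 1.333⁴ = 37.89

9.00px, 12.00px, 16.00px, 21.32px, 28.42px, 37.89px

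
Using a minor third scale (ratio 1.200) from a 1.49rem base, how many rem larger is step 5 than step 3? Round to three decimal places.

1.133rem

Step 3: 1.49 × 1.200³ = 2.57472rem
Step 5: 1.49 × 1.200⁵ = 3.70760rem
Difference: 3.70760 − 2.57472 = 1.13288rem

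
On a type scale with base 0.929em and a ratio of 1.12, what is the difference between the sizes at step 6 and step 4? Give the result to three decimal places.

Step 4: 0.929 × 1.12⁴ = 1.46180em
Step 6: 0.929 × 1.12⁶ = 1.83368em
Difference: 1.83368 − 1.46180 = 0.37188em

0.372em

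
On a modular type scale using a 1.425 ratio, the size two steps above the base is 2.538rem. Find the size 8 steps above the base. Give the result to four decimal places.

2.538 × 1.425⁶ = 2.538 × 8.37316 ≈ 21.2511

21.2511rem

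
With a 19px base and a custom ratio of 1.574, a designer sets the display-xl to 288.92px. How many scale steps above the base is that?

6

1.574ⁿ = 288.92 / 19 = 15.2063
n = ln(15.2063) / ln(1.574) = 2.7217 / 0.4536 ≈ 6.00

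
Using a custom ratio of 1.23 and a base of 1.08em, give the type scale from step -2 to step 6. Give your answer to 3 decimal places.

0.714em, 0.878em, 1.080em, 1.328em, 1.634em, 2.010em, 2.472em, 3.041em, 3.740em

Step -2: 1.08 ÷ 1.23² = 0.714
Step -1: 1.08 ÷ 1.23 = 0.878
Step 0: 1.08em
Step 1: 1.08 × 1.23 = 1.328
Step 2: 1.08 × 1.23² = 1.634
Step 3: 1.08 × 1.23³ = 2.010
Step 4: 1.08 × 1.23⁴ = 2.472
Step 5: 1.08 × 1.23⁵ = 3.041
Step 6: 1.08 × 1.23⁶ = 3.740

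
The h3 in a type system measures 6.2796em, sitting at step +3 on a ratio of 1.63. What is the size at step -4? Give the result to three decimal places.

0.205em

Moving from step +3 to step -4 is 7 steps down, so divide by r⁷.
6.2796 ÷ 1.63⁷ = 6.2796 ÷ 30.57125 ≈ 0.205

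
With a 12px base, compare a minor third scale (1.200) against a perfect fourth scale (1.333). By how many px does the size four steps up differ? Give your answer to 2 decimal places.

13.00px

Minor third: 12.0 × 1.200⁴ = 24.8832px
Perfect fourth: 12.0 × 1.333⁴ = 37.8880px
Difference: 37.8880 − 24.8832 = 13.0048px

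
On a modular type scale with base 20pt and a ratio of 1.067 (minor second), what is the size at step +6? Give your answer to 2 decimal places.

A modular type scale is a geometric sequence: sizeₙ = base × rⁿ.
20.0 × 1.067⁶ = 20.0 × 1.47566 ≈ 29.51

29.51pt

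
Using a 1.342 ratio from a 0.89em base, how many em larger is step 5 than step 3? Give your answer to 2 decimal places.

1.72em

Step 3: 0.89 × 1.342³ = 2.1510em
Step 5: 0.89 × 1.342⁵ = 3.8739em
Difference: 3.8739 − 2.1510 = 1.7229em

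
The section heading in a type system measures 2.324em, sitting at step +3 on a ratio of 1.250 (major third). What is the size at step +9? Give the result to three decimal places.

2.324 × 1.250⁶ = 2.324 × 3.81470 ≈ 8.865

8.865em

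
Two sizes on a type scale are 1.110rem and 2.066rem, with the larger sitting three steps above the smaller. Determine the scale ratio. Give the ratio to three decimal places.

1.230

The ratio satisfies 1.110 × r³ = 2.066, so r = (2.066 / 1.110)^(1/3).
r = 1.8613^(1/3) ≈ 1.2301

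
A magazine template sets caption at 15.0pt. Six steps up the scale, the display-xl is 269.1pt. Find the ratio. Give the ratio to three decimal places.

r⁶ = 269.1 / 15.0, so r = (269.1/15.0)^(1/6).
r = 17.9400^(1/6) ≈ 1.6180

1.618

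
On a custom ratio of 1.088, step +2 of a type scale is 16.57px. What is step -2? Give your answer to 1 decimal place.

Moving from step +2 to step -2 is 4 steps down, so divide by r⁴.
16.57 ÷ 1.088⁴ = 16.57 ÷ 1.40125 ≈ 11.825

11.8px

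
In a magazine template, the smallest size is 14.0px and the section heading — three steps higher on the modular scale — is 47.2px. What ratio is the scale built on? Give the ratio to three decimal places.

1.499

r³ = 47.2 / 14.0, so r = (47.2/14.0)^(1/3).
r = 3.3714^(1/3) ≈ 1.4995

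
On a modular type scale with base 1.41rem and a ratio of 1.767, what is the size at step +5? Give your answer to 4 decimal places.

24.2886rem

A modular type scale is a geometric sequence: sizeₙ = base × rⁿ.
1.41 × 1.767⁵ = 1.41 × 17.22593 ≈ 24.2886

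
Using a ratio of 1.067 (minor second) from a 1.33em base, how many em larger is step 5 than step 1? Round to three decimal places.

Step 1: 1.33 × 1.067 = 1.41911em
Step 5: 1.33 × 1.067⁵ = 1.83939em
Difference: 1.83939 − 1.41911 = 0.42028em

0.420em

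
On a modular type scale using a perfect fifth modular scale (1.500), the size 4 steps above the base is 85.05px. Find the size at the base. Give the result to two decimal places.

The gap is 0 − (4) = -4 steps, so the factor is 1.500^-4.
85.05 ÷ 1.500⁴ = 85.05 ÷ 5.06250 ≈ 16.800

16.80px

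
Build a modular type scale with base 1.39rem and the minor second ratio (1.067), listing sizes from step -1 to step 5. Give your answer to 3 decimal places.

Step -1: 1.39 ÷ 1.067 = 1.303
Step 0: 1.39rem
Step 1: 1.39 × 1.067 = 1.483
Step 2: 1.39 × 1.067² = 1.582
Step 3: 1.39 × 1.067³ = 1.689
Step 4: 1.39 × 1.067⁴ = 1.802
Step 5: 1.39 × 1.067⁵ = 1.922

1.303rem, 1.390rem, 1.483rem, 1.582rem, 1.689rem, 1.802rem, 1.922rem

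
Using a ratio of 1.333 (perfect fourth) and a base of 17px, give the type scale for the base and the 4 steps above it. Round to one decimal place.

Step 0: 17px
Step 1: 17.0 × 1.333 = 22.7
Step 2: 17.0 × 1.333² = 30.2
Step 3: 17.0 × 1.333³ = 40.3
Step 4: 17.0 × 1.333⁴ = 53.7

17.0px, 22.7px, 30.2px, 40.3px, 53.7px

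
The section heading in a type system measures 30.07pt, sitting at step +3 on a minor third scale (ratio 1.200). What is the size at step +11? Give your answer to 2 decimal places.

129.30pt

The gap is 11 − (3) = 8 steps, so the factor is 1.200^8.
30.07 × 1.200⁸ = 30.07 × 4.29982 ≈ 129.295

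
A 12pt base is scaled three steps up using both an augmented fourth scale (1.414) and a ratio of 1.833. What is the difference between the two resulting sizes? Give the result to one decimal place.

40.0pt

Augmented fourth: 12.0 × 1.414³ = 33.926pt
At 1.833: 12.0 × 1.833³ = 73.904pt
Difference: 73.904 − 33.926 = 39.978pt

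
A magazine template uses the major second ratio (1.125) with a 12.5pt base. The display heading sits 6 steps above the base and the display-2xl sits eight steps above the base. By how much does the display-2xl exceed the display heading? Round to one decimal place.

6.7pt

Step 6: 12.5 × 1.125⁶ = 25.341pt
Step 8: 12.5 × 1.125⁸ = 32.072pt
Difference: 32.072 − 25.341 = 6.731pt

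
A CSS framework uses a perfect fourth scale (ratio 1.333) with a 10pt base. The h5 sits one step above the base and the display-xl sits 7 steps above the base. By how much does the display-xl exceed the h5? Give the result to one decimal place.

Step 1: 10.0 × 1.333 = 13.330pt
Step 7: 10.0 × 1.333⁷ = 74.784pt
Difference: 74.784 − 13.330 = 61.454pt

61.5pt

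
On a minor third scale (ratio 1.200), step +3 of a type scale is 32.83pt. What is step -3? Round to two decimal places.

10.99pt

Moving from step +3 to step -3 is 6 steps down, so divide by r⁶.
32.83 ÷ 1.200⁶ = 32.83 ÷ 2.98598 ≈ 10.995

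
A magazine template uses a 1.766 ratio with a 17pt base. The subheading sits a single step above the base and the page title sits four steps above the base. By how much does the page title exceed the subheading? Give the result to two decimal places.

135.33pt

Step 1: 17.0 × 1.766 = 30.0220pt
Step 4: 17.0 × 1.766⁴ = 165.3529pt
Difference: 165.3529 − 30.0220 = 135.3309pt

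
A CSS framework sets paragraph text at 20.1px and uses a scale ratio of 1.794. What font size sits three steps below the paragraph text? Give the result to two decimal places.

A modular type scale is a geometric sequence: sizeₙ = base × rⁿ.
20.1 ÷ 1.794³ = 20.1 ÷ 5.77387 ≈ 3.48

3.48px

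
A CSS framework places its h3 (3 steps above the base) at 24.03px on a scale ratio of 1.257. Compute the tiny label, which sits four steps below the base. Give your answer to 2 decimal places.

4.85px

24.03 ÷ 1.257⁷ = 24.03 ÷ 4.95846 ≈ 4.846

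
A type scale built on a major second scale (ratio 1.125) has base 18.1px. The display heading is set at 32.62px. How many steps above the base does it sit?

1.125ⁿ = 32.62 / 18.1 = 1.8022
n = ln(1.8022) / ln(1.125) = 0.5890 / 0.1178 ≈ 5.00

5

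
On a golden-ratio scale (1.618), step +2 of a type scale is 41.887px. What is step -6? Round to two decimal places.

0.89px

41.887 ÷ 1.618⁸ = 41.887 ÷ 46.97082 ≈ 0.892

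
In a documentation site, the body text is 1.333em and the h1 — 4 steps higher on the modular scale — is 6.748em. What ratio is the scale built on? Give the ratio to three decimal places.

1.500

The ratio satisfies 1.333 × r⁴ = 6.748, so r = (6.748 / 1.333)^(1/4).
r = 5.0623^(1/4) ≈ 1.5000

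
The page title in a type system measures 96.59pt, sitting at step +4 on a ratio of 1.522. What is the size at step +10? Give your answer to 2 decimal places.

96.59 × 1.522⁶ = 96.59 × 12.43048 ≈ 1200.660

1200.66pt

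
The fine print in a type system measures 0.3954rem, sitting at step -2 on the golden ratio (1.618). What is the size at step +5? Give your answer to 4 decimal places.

The gap is 5 − (-2) = 7 steps, so the factor is 1.618^7.
0.3954 × 1.618⁷ = 0.3954 × 29.03017 ≈ 11.4785

11.4785rem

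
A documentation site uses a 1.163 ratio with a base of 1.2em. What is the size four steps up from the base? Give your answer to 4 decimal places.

2.1953em

Each step on a modular scale multiplies by the ratio, so the size n steps from the base is base × ratioⁿ.
1.2 × 1.163⁴ = 1.2 × 1.82944 ≈ 2.1953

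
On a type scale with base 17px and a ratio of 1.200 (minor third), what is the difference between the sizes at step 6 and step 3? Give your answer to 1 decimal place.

21.4px

Step 3: 17.0 × 1.200³ = 29.376px
Step 6: 17.0 × 1.200⁶ = 50.762px
Difference: 50.762 − 29.376 = 21.386px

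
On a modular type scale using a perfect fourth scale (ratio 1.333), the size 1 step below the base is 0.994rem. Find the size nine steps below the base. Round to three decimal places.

0.100rem

Moving from step -1 to step -9 is 8 steps down, so divide by r⁸.
0.994 ÷ 1.333⁸ = 0.994 ÷ 9.96876 ≈ 0.100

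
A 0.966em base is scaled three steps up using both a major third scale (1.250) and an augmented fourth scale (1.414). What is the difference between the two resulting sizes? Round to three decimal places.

0.844em

Major third: 0.966 × 1.250³ = 1.88672em
Augmented fourth: 0.966 × 1.414³ = 2.73102em
Difference: 2.73102 − 1.88672 = 0.84430em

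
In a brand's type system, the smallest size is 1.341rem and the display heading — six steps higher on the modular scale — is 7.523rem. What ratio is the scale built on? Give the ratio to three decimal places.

r⁶ = 7.523 / 1.341, so r = (7.523/1.341)^(1/6).
r = 5.6100^(1/6) ≈ 1.3330

1.333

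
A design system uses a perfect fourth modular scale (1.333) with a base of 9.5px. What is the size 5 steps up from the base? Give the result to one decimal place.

Every step multiplies by the scale ratio.
9.5 × 1.333⁵ = 9.5 × 4.20873 ≈ 39.98

40.0px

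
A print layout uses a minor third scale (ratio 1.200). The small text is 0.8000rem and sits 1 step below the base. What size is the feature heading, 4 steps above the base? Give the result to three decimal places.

1.991rem

Moving from step -1 to step +4 is 5 steps up, so multiply by r⁵.
0.8000 × 1.200⁵ = 0.8000 × 2.48832 ≈ 1.991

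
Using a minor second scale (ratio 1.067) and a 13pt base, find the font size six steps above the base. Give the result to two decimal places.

19.18pt

13.0 × 1.067⁶ = 13.0 × 1.47566 ≈ 19.18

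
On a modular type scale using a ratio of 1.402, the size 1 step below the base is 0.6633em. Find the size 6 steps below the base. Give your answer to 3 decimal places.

Moving from step -1 to step -6 is 5 steps down, so divide by r⁵.
0.6633 ÷ 1.402⁵ = 0.6633 ÷ 5.41677 ≈ 0.122

0.122em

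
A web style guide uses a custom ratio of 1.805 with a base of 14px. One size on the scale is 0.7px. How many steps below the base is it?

1.805ⁿ = 14 / 0.7 = 20.0000
n = ln(20.0000) / ln(1.805) = 2.9957 / 0.5906 ≈ 5.07

5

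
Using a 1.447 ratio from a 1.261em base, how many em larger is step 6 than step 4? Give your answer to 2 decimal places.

6.05em

Step 4: 1.261 × 1.447⁴ = 5.5283em
Step 6: 1.261 × 1.447⁶ = 11.5751em
Difference: 11.5751 − 5.5283 = 6.0468em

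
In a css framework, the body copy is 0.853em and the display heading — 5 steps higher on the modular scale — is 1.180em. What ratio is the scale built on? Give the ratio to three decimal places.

r⁵ = 1.180 / 0.853, so r = (1.180/0.853)^(1/5).
r = 1.3834^(1/5) ≈ 1.0671

1.067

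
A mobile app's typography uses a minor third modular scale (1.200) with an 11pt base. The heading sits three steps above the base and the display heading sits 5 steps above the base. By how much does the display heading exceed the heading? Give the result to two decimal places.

Step 3: 11.0 × 1.200³ = 19.0080pt
Step 5: 11.0 × 1.200⁵ = 27.3715pt
Difference: 27.3715 − 19.0080 = 8.3635pt

8.36pt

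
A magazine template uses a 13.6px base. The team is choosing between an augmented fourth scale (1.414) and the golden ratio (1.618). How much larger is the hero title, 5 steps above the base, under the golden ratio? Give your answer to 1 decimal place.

Augmented fourth: 13.6 × 1.414⁵ = 76.875px
Golden ratio: 13.6 × 1.618⁵ = 150.810px
Difference: 150.810 − 76.875 = 73.935px

73.9px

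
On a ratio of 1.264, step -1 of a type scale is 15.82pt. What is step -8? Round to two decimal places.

3.07pt

15.82 ÷ 1.264⁷ = 15.82 ÷ 5.15501 ≈ 3.069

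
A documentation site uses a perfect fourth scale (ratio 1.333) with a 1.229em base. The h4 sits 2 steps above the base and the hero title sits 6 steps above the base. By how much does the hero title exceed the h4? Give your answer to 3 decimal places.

Step 2: 1.229 × 1.333² = 2.18380em
Step 6: 1.229 × 1.333⁶ = 6.89498em
Difference: 6.89498 − 2.18380 = 4.71118em

4.711em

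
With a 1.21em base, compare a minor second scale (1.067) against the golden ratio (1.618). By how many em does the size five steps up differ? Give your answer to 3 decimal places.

11.744em

Minor second: 1.21 × 1.067⁵ = 1.67343em
Golden ratio: 1.21 × 1.618⁵ = 13.41770em
Difference: 13.41770 − 1.67343 = 11.74427em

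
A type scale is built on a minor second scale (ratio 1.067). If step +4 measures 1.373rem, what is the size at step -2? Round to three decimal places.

0.930rem

1.373 ÷ 1.067⁶ = 1.373 ÷ 1.47566 ≈ 0.930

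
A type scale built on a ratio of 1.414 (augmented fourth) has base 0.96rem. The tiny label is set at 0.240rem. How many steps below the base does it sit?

1.414ⁿ = 0.96 / 0.240 = 4.0000
n = ln(4.0000) / ln(1.414) = 1.3863 / 0.3464 ≈ 4.00

4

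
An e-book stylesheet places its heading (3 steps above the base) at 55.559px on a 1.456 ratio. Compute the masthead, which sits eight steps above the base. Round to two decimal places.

55.559 × 1.456⁵ = 55.559 × 6.54345 ≈ 363.548

363.55px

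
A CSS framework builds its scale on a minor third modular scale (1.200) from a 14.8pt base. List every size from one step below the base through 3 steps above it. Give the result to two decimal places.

Step -1: 14.8 ÷ 1.200 = 12.33
Step 0: 14.8pt
Step 1: 14.8 × 1.200 = 17.76
Step 2: 14.8 × 1.200² = 21.31
Step 3: 14.8 × 1.200³ = 25.57

12.33pt, 14.80pt, 17.76pt, 21.31pt, 25.57pt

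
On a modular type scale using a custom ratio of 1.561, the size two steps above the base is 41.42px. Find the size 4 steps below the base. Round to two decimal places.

41.42 ÷ 1.561⁶ = 41.42 ÷ 14.46830 ≈ 2.863

2.86px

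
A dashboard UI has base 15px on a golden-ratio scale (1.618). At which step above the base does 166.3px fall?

5

1.618ⁿ = 166.3 / 15 = 11.0867
n = ln(11.0867) / ln(1.618) = 2.4057 / 0.4812 ≈ 5.00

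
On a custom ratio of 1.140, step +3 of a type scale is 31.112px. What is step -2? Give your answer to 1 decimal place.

16.2px

Moving from step +3 to step -2 is 5 steps down, so divide by r⁵.
31.112 ÷ 1.140⁵ = 31.112 ÷ 1.92541 ≈ 16.159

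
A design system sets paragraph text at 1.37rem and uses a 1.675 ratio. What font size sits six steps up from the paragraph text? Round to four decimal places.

1.37 × 1.675⁶ = 1.37 × 22.08457 ≈ 30.2559

30.2559rem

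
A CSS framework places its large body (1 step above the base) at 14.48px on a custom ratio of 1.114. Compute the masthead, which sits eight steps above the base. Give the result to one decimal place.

The gap is 8 − (1) = 7 steps, so the factor is 1.114^7.
14.48 × 1.114⁷ = 14.48 × 2.12910 ≈ 30.829

30.8px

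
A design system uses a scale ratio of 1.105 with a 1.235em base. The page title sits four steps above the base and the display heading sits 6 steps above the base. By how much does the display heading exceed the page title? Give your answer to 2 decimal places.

Step 4: 1.235 × 1.105⁴ = 1.8413em
Step 6: 1.235 × 1.105⁶ = 2.2482em
Difference: 2.2482 − 1.8413 = 0.4069em

0.41em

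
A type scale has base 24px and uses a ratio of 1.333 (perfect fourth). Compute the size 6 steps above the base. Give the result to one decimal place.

134.6px

Every step multiplies by the scale ratio.
24.0 × 1.333⁶ = 24.0 × 5.61023 ≈ 134.65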